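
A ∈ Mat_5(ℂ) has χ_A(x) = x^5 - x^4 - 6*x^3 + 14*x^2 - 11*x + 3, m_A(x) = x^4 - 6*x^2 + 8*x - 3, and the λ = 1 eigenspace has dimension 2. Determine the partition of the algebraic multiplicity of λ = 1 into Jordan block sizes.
Block sizes for λ = 1: [3, 1]

Step 1 — from the characteristic polynomial, algebraic multiplicity of λ = 1 is 4. From dim ker(A − (1)·I) = 2, there are exactly 2 Jordan blocks for λ = 1.
Step 2 — from the minimal polynomial, the factor (x − 1)^3 tells us the largest block for λ = 1 has size 3.
Step 3 — with total size 4, 2 blocks, and largest block 3, the block sizes (in nonincreasing order) are [3, 1].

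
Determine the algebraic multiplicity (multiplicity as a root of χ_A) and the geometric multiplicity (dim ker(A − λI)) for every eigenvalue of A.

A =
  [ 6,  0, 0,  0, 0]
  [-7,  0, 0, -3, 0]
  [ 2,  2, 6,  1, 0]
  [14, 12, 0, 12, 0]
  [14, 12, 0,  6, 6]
λ = 6: alg = 5, geom = 3

Step 1 — factor the characteristic polynomial to read off the algebraic multiplicities:
  χ_A(x) = (x - 6)^5

Step 2 — compute geometric multiplicities via the rank-nullity identity g(λ) = n − rank(A − λI):
  rank(A − (6)·I) = 2, so dim ker(A − (6)·I) = n − 2 = 3

Summary:
  λ = 6: algebraic multiplicity = 5, geometric multiplicity = 3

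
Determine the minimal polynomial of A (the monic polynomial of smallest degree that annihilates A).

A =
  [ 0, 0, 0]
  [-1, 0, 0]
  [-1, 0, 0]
x^2

The characteristic polynomial is χ_A(x) = x^3, so the eigenvalues are known. The minimal polynomial is
  m_A(x) = Π_λ (x − λ)^{k_λ}
where k_λ is the size of the *largest* Jordan block for λ (equivalently, the smallest k with (A − λI)^k v = 0 for every generalised eigenvector v of λ).

  λ = 0: largest Jordan block has size 2, contributing (x − 0)^2

So m_A(x) = x^2 = x^2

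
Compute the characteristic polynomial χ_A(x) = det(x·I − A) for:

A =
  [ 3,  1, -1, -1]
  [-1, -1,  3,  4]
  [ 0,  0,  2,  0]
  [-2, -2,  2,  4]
x^4 - 8*x^3 + 24*x^2 - 32*x + 16

Expanding det(x·I − A) (e.g. by cofactor expansion or by noting that A is similar to its Jordan form J, which has the same characteristic polynomial as A) gives
  χ_A(x) = x^4 - 8*x^3 + 24*x^2 - 32*x + 16
which factors as (x - 2)^4. The eigenvalues (with algebraic multiplicities) are λ = 2 with multiplicity 4.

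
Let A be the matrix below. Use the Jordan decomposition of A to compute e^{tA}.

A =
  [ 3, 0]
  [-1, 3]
e^{tA} =
  [exp(3*t), 0]
  [-t*exp(3*t), exp(3*t)]

Strategy: write A = P · J · P⁻¹ where J is a Jordan canonical form, so e^{tA} = P · e^{tJ} · P⁻¹, and e^{tJ} can be computed block-by-block.

A has Jordan form
J =
  [3, 1]
  [0, 3]
(up to reordering of blocks).

Per-block formulas:
  For a 2×2 Jordan block J_2(3): exp(t · J_2(3)) = e^(3t)·(I + t·N), where N is the 2×2 nilpotent shift.

After assembling e^{tJ} and conjugating by P, we get:

e^{tA} =
  [exp(3*t), 0]
  [-t*exp(3*t), exp(3*t)]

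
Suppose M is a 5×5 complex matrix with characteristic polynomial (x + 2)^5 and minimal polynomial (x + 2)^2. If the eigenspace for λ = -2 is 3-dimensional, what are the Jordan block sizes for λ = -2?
Block sizes for λ = -2: [2, 2, 1]

Step 1 — from the characteristic polynomial, algebraic multiplicity of λ = -2 is 5. From dim ker(M − (-2)·I) = 3, there are exactly 3 Jordan blocks for λ = -2.
Step 2 — from the minimal polynomial, the factor (x + 2)^2 tells us the largest block for λ = -2 has size 2.
Step 3 — with total size 5, 3 blocks, and largest block 2, the block sizes (in nonincreasing order) are [2, 2, 1].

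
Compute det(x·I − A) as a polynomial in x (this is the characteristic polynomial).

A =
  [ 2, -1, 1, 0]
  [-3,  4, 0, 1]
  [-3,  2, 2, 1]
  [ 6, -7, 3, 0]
x^4 - 8*x^3 + 24*x^2 - 32*x + 16

Expanding det(x·I − A) (e.g. by cofactor expansion or by noting that A is similar to its Jordan form J, which has the same characteristic polynomial as A) gives
  χ_A(x) = x^4 - 8*x^3 + 24*x^2 - 32*x + 16
which factors as (x - 2)^4. The eigenvalues (with algebraic multiplicities) are λ = 2 with multiplicity 4.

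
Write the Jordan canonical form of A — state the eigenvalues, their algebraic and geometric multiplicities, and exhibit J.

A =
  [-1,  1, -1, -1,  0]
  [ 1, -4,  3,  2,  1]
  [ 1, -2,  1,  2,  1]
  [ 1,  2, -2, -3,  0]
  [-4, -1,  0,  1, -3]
J_3(-2) ⊕ J_2(-2)

The characteristic polynomial is
  det(x·I − A) = x^5 + 10*x^4 + 40*x^3 + 80*x^2 + 80*x + 32 = (x + 2)^5

Eigenvalues and multiplicities (the geometric multiplicity of λ is n − rank(A − λI), which equals the number of Jordan blocks for λ):
  λ = -2: algebraic multiplicity = 5, geometric multiplicity = 2

Determining the block sizes for each eigenvalue:
  λ = -2: with am = 5 and gm = 2, the partition is not yet determined (e.g. several partitions of 5 into 2 parts exist). Let N = A − (-2)·I. Computing rank(N^1) = 3, rank(N^2) = 1, rank(N^3) = 0; the number of blocks of size ≥ j is rank(N^{j−1}) − rank(N^j), giving [2, 2, 1]. So we have 1 block(s) of size 3, 1 block(s) of size 2 → block sizes [3, 2]

Assembling the blocks gives a Jordan form
J =
  [-2,  1,  0,  0,  0]
  [ 0, -2,  1,  0,  0]
  [ 0,  0, -2,  0,  0]
  [ 0,  0,  0, -2,  1]
  [ 0,  0,  0,  0, -2]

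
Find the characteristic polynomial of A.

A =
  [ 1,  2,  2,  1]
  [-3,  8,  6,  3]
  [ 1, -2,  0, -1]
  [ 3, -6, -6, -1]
x^4 - 8*x^3 + 24*x^2 - 32*x + 16

Expanding det(x·I − A) (e.g. by cofactor expansion or by noting that A is similar to its Jordan form J, which has the same characteristic polynomial as A) gives
  χ_A(x) = x^4 - 8*x^3 + 24*x^2 - 32*x + 16
which factors as (x - 2)^4. The eigenvalues (with algebraic multiplicities) are λ = 2 with multiplicity 4.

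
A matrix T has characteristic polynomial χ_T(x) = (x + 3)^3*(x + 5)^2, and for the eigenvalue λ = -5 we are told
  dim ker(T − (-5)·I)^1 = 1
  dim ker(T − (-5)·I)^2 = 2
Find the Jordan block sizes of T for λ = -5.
Block sizes for λ = -5: [2]

From the dimensions of kernels of powers, the number of Jordan blocks of size at least j is d_j − d_{j−1} where d_j = dim ker(N^j) (with d_0 = 0). Computing the differences gives [1, 1].
The number of blocks of size exactly k is (#blocks of size ≥ k) − (#blocks of size ≥ k + 1), so the partition is: 1 block(s) of size 2.
In nonincreasing order the block sizes are [2].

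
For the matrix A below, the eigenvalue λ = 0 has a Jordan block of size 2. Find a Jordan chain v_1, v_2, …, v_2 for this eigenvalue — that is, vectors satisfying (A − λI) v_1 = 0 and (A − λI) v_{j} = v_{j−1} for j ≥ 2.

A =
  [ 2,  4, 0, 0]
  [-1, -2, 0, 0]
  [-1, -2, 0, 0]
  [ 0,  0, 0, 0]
A Jordan chain for λ = 0 of length 2:
v_1 = (2, -1, -1, 0)ᵀ
v_2 = (1, 0, 0, 0)ᵀ

Let N = A − (0)·I. We want v_2 with N^2 v_2 = 0 but N^1 v_2 ≠ 0; then v_{j-1} := N · v_j for j = 2, …, 2.

Pick v_2 = (1, 0, 0, 0)ᵀ.
Then v_1 = N · v_2 = (2, -1, -1, 0)ᵀ.

Sanity check: (A − (0)·I) v_1 = (0, 0, 0, 0)ᵀ = 0. ✓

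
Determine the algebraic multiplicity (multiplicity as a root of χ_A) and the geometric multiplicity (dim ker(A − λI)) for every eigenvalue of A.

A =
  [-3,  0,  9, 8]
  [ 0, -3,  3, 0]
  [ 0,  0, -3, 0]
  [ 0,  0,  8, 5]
λ = -3: alg = 3, geom = 2; λ = 5: alg = 1, geom = 1

Step 1 — factor the characteristic polynomial to read off the algebraic multiplicities:
  χ_A(x) = (x - 5)*(x + 3)^3

Step 2 — compute geometric multiplicities via the rank-nullity identity g(λ) = n − rank(A − λI):
  rank(A − (-3)·I) = 2, so dim ker(A − (-3)·I) = n − 2 = 2
  rank(A − (5)·I) = 3, so dim ker(A − (5)·I) = n − 3 = 1

Summary:
  λ = -3: algebraic multiplicity = 3, geometric multiplicity = 2
  λ = 5: algebraic multiplicity = 1, geometric multiplicity = 1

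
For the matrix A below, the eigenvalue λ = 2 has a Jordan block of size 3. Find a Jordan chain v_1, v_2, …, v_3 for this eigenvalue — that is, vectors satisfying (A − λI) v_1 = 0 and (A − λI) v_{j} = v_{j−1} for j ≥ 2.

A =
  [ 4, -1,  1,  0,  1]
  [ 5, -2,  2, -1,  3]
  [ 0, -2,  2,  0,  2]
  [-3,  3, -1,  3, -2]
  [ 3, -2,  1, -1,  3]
A Jordan chain for λ = 2 of length 3:
v_1 = (2, 2, -4, 0, 2)ᵀ
v_2 = (2, 5, 0, -3, 3)ᵀ
v_3 = (1, 0, 0, 0, 0)ᵀ

Let N = A − (2)·I. We want v_3 with N^3 v_3 = 0 but N^2 v_3 ≠ 0; then v_{j-1} := N · v_j for j = 3, …, 2.

Pick v_3 = (1, 0, 0, 0, 0)ᵀ.
Then v_2 = N · v_3 = (2, 5, 0, -3, 3)ᵀ.
Then v_1 = N · v_2 = (2, 2, -4, 0, 2)ᵀ.

Sanity check: (A − (2)·I) v_1 = (0, 0, 0, 0, 0)ᵀ = 0. ✓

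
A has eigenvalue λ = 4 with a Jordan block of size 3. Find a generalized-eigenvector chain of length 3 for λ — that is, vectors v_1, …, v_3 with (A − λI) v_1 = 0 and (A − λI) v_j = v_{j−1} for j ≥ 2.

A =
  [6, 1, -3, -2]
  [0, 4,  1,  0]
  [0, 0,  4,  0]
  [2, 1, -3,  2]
A Jordan chain for λ = 4 of length 3:
v_1 = (1, 0, 0, 1)ᵀ
v_2 = (-3, 1, 0, -3)ᵀ
v_3 = (0, 0, 1, 0)ᵀ

Let N = A − (4)·I. We want v_3 with N^3 v_3 = 0 but N^2 v_3 ≠ 0; then v_{j-1} := N · v_j for j = 3, …, 2.

Pick v_3 = (0, 0, 1, 0)ᵀ.
Then v_2 = N · v_3 = (-3, 1, 0, -3)ᵀ.
Then v_1 = N · v_2 = (1, 0, 0, 1)ᵀ.

Sanity check: (A − (4)·I) v_1 = (0, 0, 0, 0)ᵀ = 0. ✓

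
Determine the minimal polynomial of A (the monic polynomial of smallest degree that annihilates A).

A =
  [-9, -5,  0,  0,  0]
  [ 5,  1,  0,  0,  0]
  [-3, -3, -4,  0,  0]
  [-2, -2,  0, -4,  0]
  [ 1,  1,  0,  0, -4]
x^2 + 8*x + 16

The characteristic polynomial is χ_A(x) = (x + 4)^5, so the eigenvalues are known. The minimal polynomial is
  m_A(x) = Π_λ (x − λ)^{k_λ}
where k_λ is the size of the *largest* Jordan block for λ (equivalently, the smallest k with (A − λI)^k v = 0 for every generalised eigenvector v of λ).

  λ = -4: largest Jordan block has size 2, contributing (x + 4)^2

So m_A(x) = (x + 4)^2 = x^2 + 8*x + 16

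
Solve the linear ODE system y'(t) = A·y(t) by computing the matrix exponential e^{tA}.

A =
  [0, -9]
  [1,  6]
e^{tA} =
  [-3*t*exp(3*t) + exp(3*t), -9*t*exp(3*t)]
  [t*exp(3*t), 3*t*exp(3*t) + exp(3*t)]

Strategy: write A = P · J · P⁻¹ where J is a Jordan canonical form, so e^{tA} = P · e^{tJ} · P⁻¹, and e^{tJ} can be computed block-by-block.

A has Jordan form
J =
  [3, 1]
  [0, 3]
(up to reordering of blocks).

Per-block formulas:
  For a 2×2 Jordan block J_2(3): exp(t · J_2(3)) = e^(3t)·(I + t·N), where N is the 2×2 nilpotent shift.

After assembling e^{tJ} and conjugating by P, we get:

e^{tA} =
  [-3*t*exp(3*t) + exp(3*t), -9*t*exp(3*t)]
  [t*exp(3*t), 3*t*exp(3*t) + exp(3*t)]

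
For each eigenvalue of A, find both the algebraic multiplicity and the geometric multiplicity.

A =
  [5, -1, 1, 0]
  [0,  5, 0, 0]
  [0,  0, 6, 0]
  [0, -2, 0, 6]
λ = 5: alg = 2, geom = 1; λ = 6: alg = 2, geom = 2

Step 1 — factor the characteristic polynomial to read off the algebraic multiplicities:
  χ_A(x) = (x - 6)^2*(x - 5)^2

Step 2 — compute geometric multiplicities via the rank-nullity identity g(λ) = n − rank(A − λI):
  rank(A − (5)·I) = 3, so dim ker(A − (5)·I) = n − 3 = 1
  rank(A − (6)·I) = 2, so dim ker(A − (6)·I) = n − 2 = 2

Summary:
  λ = 5: algebraic multiplicity = 2, geometric multiplicity = 1
  λ = 6: algebraic multiplicity = 2, geometric multiplicity = 2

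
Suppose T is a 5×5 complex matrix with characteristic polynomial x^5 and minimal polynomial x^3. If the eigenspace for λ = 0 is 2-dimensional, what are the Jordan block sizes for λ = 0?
Block sizes for λ = 0: [3, 2]

Step 1 — from the characteristic polynomial, algebraic multiplicity of λ = 0 is 5. From dim ker(T − (0)·I) = 2, there are exactly 2 Jordan blocks for λ = 0.
Step 2 — from the minimal polynomial, the factor (x − 0)^3 tells us the largest block for λ = 0 has size 3.
Step 3 — with total size 5, 2 blocks, and largest block 3, the block sizes (in nonincreasing order) are [3, 2].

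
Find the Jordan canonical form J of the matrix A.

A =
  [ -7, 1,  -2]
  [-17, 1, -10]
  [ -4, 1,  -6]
J_3(-4)

The characteristic polynomial is
  det(x·I − A) = x^3 + 12*x^2 + 48*x + 64 = (x + 4)^3

Eigenvalues and multiplicities (the geometric multiplicity of λ is n − rank(A − λI), which equals the number of Jordan blocks for λ):
  λ = -4: algebraic multiplicity = 3, geometric multiplicity = 1

Determining the block sizes for each eigenvalue:
  λ = -4: one block (gm = 1), so the single block has size am = 3 → block sizes [3]

Assembling the blocks gives a Jordan form
J =
  [-4,  1,  0]
  [ 0, -4,  1]
  [ 0,  0, -4]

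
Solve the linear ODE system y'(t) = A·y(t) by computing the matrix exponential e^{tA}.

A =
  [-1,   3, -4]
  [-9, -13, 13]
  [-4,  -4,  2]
e^{tA} =
  [-t^2*exp(-4*t) + 3*t*exp(-4*t) + exp(-4*t), -t^2*exp(-4*t) + 3*t*exp(-4*t), 3*t^2*exp(-4*t)/2 - 4*t*exp(-4*t)]
  [t^2*exp(-4*t) - 9*t*exp(-4*t), t^2*exp(-4*t) - 9*t*exp(-4*t) + exp(-4*t), -3*t^2*exp(-4*t)/2 + 13*t*exp(-4*t)]
  [-4*t*exp(-4*t), -4*t*exp(-4*t), 6*t*exp(-4*t) + exp(-4*t)]

Strategy: write A = P · J · P⁻¹ where J is a Jordan canonical form, so e^{tA} = P · e^{tJ} · P⁻¹, and e^{tJ} can be computed block-by-block.

A has Jordan form
J =
  [-4,  1,  0]
  [ 0, -4,  1]
  [ 0,  0, -4]
(up to reordering of blocks).

Per-block formulas:
  For a 3×3 Jordan block J_3(-4): exp(t · J_3(-4)) = e^(-4t)·(I + t·N + (t^2/2)·N^2), where N is the 3×3 nilpotent shift.

After assembling e^{tJ} and conjugating by P, we get:

e^{tA} =
  [-t^2*exp(-4*t) + 3*t*exp(-4*t) + exp(-4*t), -t^2*exp(-4*t) + 3*t*exp(-4*t), 3*t^2*exp(-4*t)/2 - 4*t*exp(-4*t)]
  [t^2*exp(-4*t) - 9*t*exp(-4*t), t^2*exp(-4*t) - 9*t*exp(-4*t) + exp(-4*t), -3*t^2*exp(-4*t)/2 + 13*t*exp(-4*t)]
  [-4*t*exp(-4*t), -4*t*exp(-4*t), 6*t*exp(-4*t) + exp(-4*t)]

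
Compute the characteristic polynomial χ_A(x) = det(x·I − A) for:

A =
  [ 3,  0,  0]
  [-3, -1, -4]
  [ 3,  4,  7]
x^3 - 9*x^2 + 27*x - 27

Expanding det(x·I − A) (e.g. by cofactor expansion or by noting that A is similar to its Jordan form J, which has the same characteristic polynomial as A) gives
  χ_A(x) = x^3 - 9*x^2 + 27*x - 27
which factors as (x - 3)^3. The eigenvalues (with algebraic multiplicities) are λ = 3 with multiplicity 3.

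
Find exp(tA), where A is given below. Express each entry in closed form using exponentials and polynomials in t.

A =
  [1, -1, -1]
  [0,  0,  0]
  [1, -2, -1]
e^{tA} =
  [t + 1, t^2/2 - t, -t]
  [0, 1, 0]
  [t, t^2/2 - 2*t, 1 - t]

Strategy: write A = P · J · P⁻¹ where J is a Jordan canonical form, so e^{tA} = P · e^{tJ} · P⁻¹, and e^{tJ} can be computed block-by-block.

A has Jordan form
J =
  [0, 1, 0]
  [0, 0, 1]
  [0, 0, 0]
(up to reordering of blocks).

Per-block formulas:
  For a 3×3 Jordan block J_3(0): exp(t · J_3(0)) = e^(0t)·(I + t·N + (t^2/2)·N^2), where N is the 3×3 nilpotent shift.

After assembling e^{tJ} and conjugating by P, we get:

e^{tA} =
  [t + 1, t^2/2 - t, -t]
  [0, 1, 0]
  [t, t^2/2 - 2*t, 1 - t]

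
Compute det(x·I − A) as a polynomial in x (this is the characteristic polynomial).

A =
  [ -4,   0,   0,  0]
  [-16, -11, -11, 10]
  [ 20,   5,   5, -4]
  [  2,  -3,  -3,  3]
x^4 + 7*x^3 + 12*x^2

Expanding det(x·I − A) (e.g. by cofactor expansion or by noting that A is similar to its Jordan form J, which has the same characteristic polynomial as A) gives
  χ_A(x) = x^4 + 7*x^3 + 12*x^2
which factors as x^2*(x + 3)*(x + 4). The eigenvalues (with algebraic multiplicities) are λ = -4 with multiplicity 1, λ = -3 with multiplicity 1, λ = 0 with multiplicity 2.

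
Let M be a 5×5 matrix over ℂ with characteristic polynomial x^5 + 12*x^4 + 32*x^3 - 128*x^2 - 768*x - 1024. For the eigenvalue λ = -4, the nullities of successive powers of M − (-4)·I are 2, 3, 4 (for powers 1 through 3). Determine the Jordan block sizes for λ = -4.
Block sizes for λ = -4: [3, 1]

From the dimensions of kernels of powers, the number of Jordan blocks of size at least j is d_j − d_{j−1} where d_j = dim ker(N^j) (with d_0 = 0). Computing the differences gives [2, 1, 1].
The number of blocks of size exactly k is (#blocks of size ≥ k) − (#blocks of size ≥ k + 1), so the partition is: 1 block(s) of size 1, 1 block(s) of size 3.
In nonincreasing order the block sizes are [3, 1].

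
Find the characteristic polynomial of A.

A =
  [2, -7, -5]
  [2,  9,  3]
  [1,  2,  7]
x^3 - 18*x^2 + 108*x - 216

Expanding det(x·I − A) (e.g. by cofactor expansion or by noting that A is similar to its Jordan form J, which has the same characteristic polynomial as A) gives
  χ_A(x) = x^3 - 18*x^2 + 108*x - 216
which factors as (x - 6)^3. The eigenvalues (with algebraic multiplicities) are λ = 6 with multiplicity 3.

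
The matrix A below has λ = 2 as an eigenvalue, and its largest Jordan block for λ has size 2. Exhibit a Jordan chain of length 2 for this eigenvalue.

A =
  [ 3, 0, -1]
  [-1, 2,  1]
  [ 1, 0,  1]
A Jordan chain for λ = 2 of length 2:
v_1 = (1, -1, 1)ᵀ
v_2 = (1, 0, 0)ᵀ

Let N = A − (2)·I. We want v_2 with N^2 v_2 = 0 but N^1 v_2 ≠ 0; then v_{j-1} := N · v_j for j = 2, …, 2.

Pick v_2 = (1, 0, 0)ᵀ.
Then v_1 = N · v_2 = (1, -1, 1)ᵀ.

Sanity check: (A − (2)·I) v_1 = (0, 0, 0)ᵀ = 0. ✓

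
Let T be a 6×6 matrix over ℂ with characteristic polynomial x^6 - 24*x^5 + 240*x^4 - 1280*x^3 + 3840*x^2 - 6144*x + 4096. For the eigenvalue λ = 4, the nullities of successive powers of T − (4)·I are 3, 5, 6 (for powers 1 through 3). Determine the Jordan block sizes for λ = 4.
Block sizes for λ = 4: [3, 2, 1]

From the dimensions of kernels of powers, the number of Jordan blocks of size at least j is d_j − d_{j−1} where d_j = dim ker(N^j) (with d_0 = 0). Computing the differences gives [3, 2, 1].
The number of blocks of size exactly k is (#blocks of size ≥ k) − (#blocks of size ≥ k + 1), so the partition is: 1 block(s) of size 1, 1 block(s) of size 2, 1 block(s) of size 3.
In nonincreasing order the block sizes are [3, 2, 1].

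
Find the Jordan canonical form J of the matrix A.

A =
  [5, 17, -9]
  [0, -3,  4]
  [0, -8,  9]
J_1(1) ⊕ J_2(5)

The characteristic polynomial is
  det(x·I − A) = x^3 - 11*x^2 + 35*x - 25 = (x - 5)^2*(x - 1)

Eigenvalues and multiplicities (the geometric multiplicity of λ is n − rank(A − λI), which equals the number of Jordan blocks for λ):
  λ = 1: algebraic multiplicity = 1, geometric multiplicity = 1
  λ = 5: algebraic multiplicity = 2, geometric multiplicity = 1

Determining the block sizes for each eigenvalue:
  λ = 1: one block (gm = 1), so the single block has size am = 1 → block sizes [1]
  λ = 5: one block (gm = 1), so the single block has size am = 2 → block sizes [2]

Assembling the blocks gives a Jordan form
J =
  [1, 0, 0]
  [0, 5, 1]
  [0, 0, 5]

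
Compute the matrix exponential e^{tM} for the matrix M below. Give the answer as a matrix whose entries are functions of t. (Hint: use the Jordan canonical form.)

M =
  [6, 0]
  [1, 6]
e^{tM} =
  [exp(6*t), 0]
  [t*exp(6*t), exp(6*t)]

Strategy: write M = P · J · P⁻¹ where J is a Jordan canonical form, so e^{tM} = P · e^{tJ} · P⁻¹, and e^{tJ} can be computed block-by-block.

M has Jordan form
J =
  [6, 1]
  [0, 6]
(up to reordering of blocks).

Per-block formulas:
  For a 2×2 Jordan block J_2(6): exp(t · J_2(6)) = e^(6t)·(I + t·N), where N is the 2×2 nilpotent shift.

After assembling e^{tJ} and conjugating by P, we get:

e^{tM} =
  [exp(6*t), 0]
  [t*exp(6*t), exp(6*t)]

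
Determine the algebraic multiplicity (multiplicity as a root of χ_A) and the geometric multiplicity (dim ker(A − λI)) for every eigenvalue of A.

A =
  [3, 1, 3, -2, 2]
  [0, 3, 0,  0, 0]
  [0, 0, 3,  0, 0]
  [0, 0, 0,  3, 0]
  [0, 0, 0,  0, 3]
λ = 3: alg = 5, geom = 4

Step 1 — factor the characteristic polynomial to read off the algebraic multiplicities:
  χ_A(x) = (x - 3)^5

Step 2 — compute geometric multiplicities via the rank-nullity identity g(λ) = n − rank(A − λI):
  rank(A − (3)·I) = 1, so dim ker(A − (3)·I) = n − 1 = 4

Summary:
  λ = 3: algebraic multiplicity = 5, geometric multiplicity = 4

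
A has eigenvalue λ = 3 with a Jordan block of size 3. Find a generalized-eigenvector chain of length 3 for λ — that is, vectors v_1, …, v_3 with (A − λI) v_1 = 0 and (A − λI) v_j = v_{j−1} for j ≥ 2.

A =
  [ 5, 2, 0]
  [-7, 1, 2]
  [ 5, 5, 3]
A Jordan chain for λ = 3 of length 3:
v_1 = (-10, 10, -25)ᵀ
v_2 = (2, -7, 5)ᵀ
v_3 = (1, 0, 0)ᵀ

Let N = A − (3)·I. We want v_3 with N^3 v_3 = 0 but N^2 v_3 ≠ 0; then v_{j-1} := N · v_j for j = 3, …, 2.

Pick v_3 = (1, 0, 0)ᵀ.
Then v_2 = N · v_3 = (2, -7, 5)ᵀ.
Then v_1 = N · v_2 = (-10, 10, -25)ᵀ.

Sanity check: (A − (3)·I) v_1 = (0, 0, 0)ᵀ = 0. ✓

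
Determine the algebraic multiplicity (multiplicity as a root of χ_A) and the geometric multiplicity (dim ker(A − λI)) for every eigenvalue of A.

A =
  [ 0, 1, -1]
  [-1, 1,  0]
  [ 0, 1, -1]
λ = 0: alg = 3, geom = 1

Step 1 — factor the characteristic polynomial to read off the algebraic multiplicities:
  χ_A(x) = x^3

Step 2 — compute geometric multiplicities via the rank-nullity identity g(λ) = n − rank(A − λI):
  rank(A − (0)·I) = 2, so dim ker(A − (0)·I) = n − 2 = 1

Summary:
  λ = 0: algebraic multiplicity = 3, geometric multiplicity = 1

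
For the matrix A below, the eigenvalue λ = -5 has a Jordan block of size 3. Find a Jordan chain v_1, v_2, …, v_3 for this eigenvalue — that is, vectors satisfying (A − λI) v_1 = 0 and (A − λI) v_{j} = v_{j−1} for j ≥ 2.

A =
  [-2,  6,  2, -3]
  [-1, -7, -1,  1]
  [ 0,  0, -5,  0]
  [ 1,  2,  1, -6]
A Jordan chain for λ = -5 of length 3:
v_1 = (-3, 1, 0, -1)ᵀ
v_2 = (2, -1, 0, 1)ᵀ
v_3 = (0, 0, 1, 0)ᵀ

Let N = A − (-5)·I. We want v_3 with N^3 v_3 = 0 but N^2 v_3 ≠ 0; then v_{j-1} := N · v_j for j = 3, …, 2.

Pick v_3 = (0, 0, 1, 0)ᵀ.
Then v_2 = N · v_3 = (2, -1, 0, 1)ᵀ.
Then v_1 = N · v_2 = (-3, 1, 0, -1)ᵀ.

Sanity check: (A − (-5)·I) v_1 = (0, 0, 0, 0)ᵀ = 0. ✓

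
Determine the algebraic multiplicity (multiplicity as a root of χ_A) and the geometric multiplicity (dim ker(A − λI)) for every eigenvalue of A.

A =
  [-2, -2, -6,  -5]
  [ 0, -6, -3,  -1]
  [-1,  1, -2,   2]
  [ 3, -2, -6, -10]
λ = -5: alg = 4, geom = 2

Step 1 — factor the characteristic polynomial to read off the algebraic multiplicities:
  χ_A(x) = (x + 5)^4

Step 2 — compute geometric multiplicities via the rank-nullity identity g(λ) = n − rank(A − λI):
  rank(A − (-5)·I) = 2, so dim ker(A − (-5)·I) = n − 2 = 2

Summary:
  λ = -5: algebraic multiplicity = 4, geometric multiplicity = 2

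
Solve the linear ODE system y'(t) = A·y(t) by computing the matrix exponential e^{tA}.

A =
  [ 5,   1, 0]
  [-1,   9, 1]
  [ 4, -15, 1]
e^{tA} =
  [-t^2*exp(5*t)/2 + exp(5*t), 2*t^2*exp(5*t) + t*exp(5*t), t^2*exp(5*t)/2]
  [-t*exp(5*t), 4*t*exp(5*t) + exp(5*t), t*exp(5*t)]
  [-t^2*exp(5*t)/2 + 4*t*exp(5*t), 2*t^2*exp(5*t) - 15*t*exp(5*t), t^2*exp(5*t)/2 - 4*t*exp(5*t) + exp(5*t)]

Strategy: write A = P · J · P⁻¹ where J is a Jordan canonical form, so e^{tA} = P · e^{tJ} · P⁻¹, and e^{tJ} can be computed block-by-block.

A has Jordan form
J =
  [5, 1, 0]
  [0, 5, 1]
  [0, 0, 5]
(up to reordering of blocks).

Per-block formulas:
  For a 3×3 Jordan block J_3(5): exp(t · J_3(5)) = e^(5t)·(I + t·N + (t^2/2)·N^2), where N is the 3×3 nilpotent shift.

After assembling e^{tJ} and conjugating by P, we get:

e^{tA} =
  [-t^2*exp(5*t)/2 + exp(5*t), 2*t^2*exp(5*t) + t*exp(5*t), t^2*exp(5*t)/2]
  [-t*exp(5*t), 4*t*exp(5*t) + exp(5*t), t*exp(5*t)]
  [-t^2*exp(5*t)/2 + 4*t*exp(5*t), 2*t^2*exp(5*t) - 15*t*exp(5*t), t^2*exp(5*t)/2 - 4*t*exp(5*t) + exp(5*t)]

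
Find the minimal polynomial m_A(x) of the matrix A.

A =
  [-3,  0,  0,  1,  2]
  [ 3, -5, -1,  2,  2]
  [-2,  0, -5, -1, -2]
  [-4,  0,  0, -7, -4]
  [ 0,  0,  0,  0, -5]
x^2 + 10*x + 25

The characteristic polynomial is χ_A(x) = (x + 5)^5, so the eigenvalues are known. The minimal polynomial is
  m_A(x) = Π_λ (x − λ)^{k_λ}
where k_λ is the size of the *largest* Jordan block for λ (equivalently, the smallest k with (A − λI)^k v = 0 for every generalised eigenvector v of λ).

  λ = -5: largest Jordan block has size 2, contributing (x + 5)^2

So m_A(x) = (x + 5)^2 = x^2 + 10*x + 25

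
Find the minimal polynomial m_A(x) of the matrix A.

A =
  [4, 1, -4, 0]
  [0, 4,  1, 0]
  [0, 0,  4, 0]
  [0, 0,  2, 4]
x^3 - 12*x^2 + 48*x - 64

The characteristic polynomial is χ_A(x) = (x - 4)^4, so the eigenvalues are known. The minimal polynomial is
  m_A(x) = Π_λ (x − λ)^{k_λ}
where k_λ is the size of the *largest* Jordan block for λ (equivalently, the smallest k with (A − λI)^k v = 0 for every generalised eigenvector v of λ).

  λ = 4: largest Jordan block has size 3, contributing (x − 4)^3

So m_A(x) = (x - 4)^3 = x^3 - 12*x^2 + 48*x - 64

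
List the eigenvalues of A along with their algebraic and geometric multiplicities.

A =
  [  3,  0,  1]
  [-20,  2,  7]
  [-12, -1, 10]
λ = 5: alg = 3, geom = 1

Step 1 — factor the characteristic polynomial to read off the algebraic multiplicities:
  χ_A(x) = (x - 5)^3

Step 2 — compute geometric multiplicities via the rank-nullity identity g(λ) = n − rank(A − λI):
  rank(A − (5)·I) = 2, so dim ker(A − (5)·I) = n − 2 = 1

Summary:
  λ = 5: algebraic multiplicity = 3, geometric multiplicity = 1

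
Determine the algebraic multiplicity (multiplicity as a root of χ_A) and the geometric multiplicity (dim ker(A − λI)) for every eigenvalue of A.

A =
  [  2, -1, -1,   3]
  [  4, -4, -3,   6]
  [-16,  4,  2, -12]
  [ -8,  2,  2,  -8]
λ = -2: alg = 4, geom = 2

Step 1 — factor the characteristic polynomial to read off the algebraic multiplicities:
  χ_A(x) = (x + 2)^4

Step 2 — compute geometric multiplicities via the rank-nullity identity g(λ) = n − rank(A − λI):
  rank(A − (-2)·I) = 2, so dim ker(A − (-2)·I) = n − 2 = 2

Summary:
  λ = -2: algebraic multiplicity = 4, geometric multiplicity = 2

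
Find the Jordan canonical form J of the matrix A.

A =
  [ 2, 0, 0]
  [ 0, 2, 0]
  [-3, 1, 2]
J_2(2) ⊕ J_1(2)

The characteristic polynomial is
  det(x·I − A) = x^3 - 6*x^2 + 12*x - 8 = (x - 2)^3

Eigenvalues and multiplicities (the geometric multiplicity of λ is n − rank(A − λI), which equals the number of Jordan blocks for λ):
  λ = 2: algebraic multiplicity = 3, geometric multiplicity = 2

Determining the block sizes for each eigenvalue:
  λ = 2: 2 blocks summing to 3 forces exactly one block of size 2 and the rest size 1 → block sizes [2, 1]

Assembling the blocks gives a Jordan form
J =
  [2, 1, 0]
  [0, 2, 0]
  [0, 0, 2]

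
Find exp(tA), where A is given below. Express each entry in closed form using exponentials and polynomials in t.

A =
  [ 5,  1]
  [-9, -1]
e^{tA} =
  [3*t*exp(2*t) + exp(2*t), t*exp(2*t)]
  [-9*t*exp(2*t), -3*t*exp(2*t) + exp(2*t)]

Strategy: write A = P · J · P⁻¹ where J is a Jordan canonical form, so e^{tA} = P · e^{tJ} · P⁻¹, and e^{tJ} can be computed block-by-block.

A has Jordan form
J =
  [2, 1]
  [0, 2]
(up to reordering of blocks).

Per-block formulas:
  For a 2×2 Jordan block J_2(2): exp(t · J_2(2)) = e^(2t)·(I + t·N), where N is the 2×2 nilpotent shift.

After assembling e^{tJ} and conjugating by P, we get:

e^{tA} =
  [3*t*exp(2*t) + exp(2*t), t*exp(2*t)]
  [-9*t*exp(2*t), -3*t*exp(2*t) + exp(2*t)]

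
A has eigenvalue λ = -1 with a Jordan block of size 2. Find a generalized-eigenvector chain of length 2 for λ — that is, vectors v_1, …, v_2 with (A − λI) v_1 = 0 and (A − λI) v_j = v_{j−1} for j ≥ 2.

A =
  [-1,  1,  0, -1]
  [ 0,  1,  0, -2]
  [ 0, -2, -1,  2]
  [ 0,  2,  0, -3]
A Jordan chain for λ = -1 of length 2:
v_1 = (1, 2, -2, 2)ᵀ
v_2 = (0, 1, 0, 0)ᵀ

Let N = A − (-1)·I. We want v_2 with N^2 v_2 = 0 but N^1 v_2 ≠ 0; then v_{j-1} := N · v_j for j = 2, …, 2.

Pick v_2 = (0, 1, 0, 0)ᵀ.
Then v_1 = N · v_2 = (1, 2, -2, 2)ᵀ.

Sanity check: (A − (-1)·I) v_1 = (0, 0, 0, 0)ᵀ = 0. ✓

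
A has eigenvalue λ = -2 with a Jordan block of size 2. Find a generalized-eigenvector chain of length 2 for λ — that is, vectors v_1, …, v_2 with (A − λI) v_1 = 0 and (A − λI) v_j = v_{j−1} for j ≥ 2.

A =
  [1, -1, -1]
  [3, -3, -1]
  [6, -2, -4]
A Jordan chain for λ = -2 of length 2:
v_1 = (3, 3, 6)ᵀ
v_2 = (1, 0, 0)ᵀ

Let N = A − (-2)·I. We want v_2 with N^2 v_2 = 0 but N^1 v_2 ≠ 0; then v_{j-1} := N · v_j for j = 2, …, 2.

Pick v_2 = (1, 0, 0)ᵀ.
Then v_1 = N · v_2 = (3, 3, 6)ᵀ.

Sanity check: (A − (-2)·I) v_1 = (0, 0, 0)ᵀ = 0. ✓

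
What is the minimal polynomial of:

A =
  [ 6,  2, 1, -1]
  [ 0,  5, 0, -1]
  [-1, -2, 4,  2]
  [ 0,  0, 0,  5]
x^3 - 15*x^2 + 75*x - 125

The characteristic polynomial is χ_A(x) = (x - 5)^4, so the eigenvalues are known. The minimal polynomial is
  m_A(x) = Π_λ (x − λ)^{k_λ}
where k_λ is the size of the *largest* Jordan block for λ (equivalently, the smallest k with (A − λI)^k v = 0 for every generalised eigenvector v of λ).

  λ = 5: largest Jordan block has size 3, contributing (x − 5)^3

So m_A(x) = (x - 5)^3 = x^3 - 15*x^2 + 75*x - 125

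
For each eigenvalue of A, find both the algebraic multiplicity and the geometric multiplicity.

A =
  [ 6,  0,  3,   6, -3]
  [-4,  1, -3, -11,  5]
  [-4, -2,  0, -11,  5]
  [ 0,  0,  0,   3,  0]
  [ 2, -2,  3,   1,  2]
λ = 0: alg = 1, geom = 1; λ = 3: alg = 4, geom = 3

Step 1 — factor the characteristic polynomial to read off the algebraic multiplicities:
  χ_A(x) = x*(x - 3)^4

Step 2 — compute geometric multiplicities via the rank-nullity identity g(λ) = n − rank(A − λI):
  rank(A − (0)·I) = 4, so dim ker(A − (0)·I) = n − 4 = 1
  rank(A − (3)·I) = 2, so dim ker(A − (3)·I) = n − 2 = 3

Summary:
  λ = 0: algebraic multiplicity = 1, geometric multiplicity = 1
  λ = 3: algebraic multiplicity = 4, geometric multiplicity = 3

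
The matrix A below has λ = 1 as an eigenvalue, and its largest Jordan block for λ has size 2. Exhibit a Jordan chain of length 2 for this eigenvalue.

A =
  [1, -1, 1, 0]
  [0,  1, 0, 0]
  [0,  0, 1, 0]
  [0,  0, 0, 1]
A Jordan chain for λ = 1 of length 2:
v_1 = (-1, 0, 0, 0)ᵀ
v_2 = (0, 1, 0, 0)ᵀ

Let N = A − (1)·I. We want v_2 with N^2 v_2 = 0 but N^1 v_2 ≠ 0; then v_{j-1} := N · v_j for j = 2, …, 2.

Pick v_2 = (0, 1, 0, 0)ᵀ.
Then v_1 = N · v_2 = (-1, 0, 0, 0)ᵀ.

Sanity check: (A − (1)·I) v_1 = (0, 0, 0, 0)ᵀ = 0. ✓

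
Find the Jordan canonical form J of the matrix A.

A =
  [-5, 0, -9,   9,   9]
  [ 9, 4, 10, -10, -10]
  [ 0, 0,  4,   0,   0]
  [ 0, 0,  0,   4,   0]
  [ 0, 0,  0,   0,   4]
J_1(-5) ⊕ J_2(4) ⊕ J_1(4) ⊕ J_1(4)

The characteristic polynomial is
  det(x·I − A) = x^5 - 11*x^4 + 16*x^3 + 224*x^2 - 1024*x + 1280 = (x - 4)^4*(x + 5)

Eigenvalues and multiplicities (the geometric multiplicity of λ is n − rank(A − λI), which equals the number of Jordan blocks for λ):
  λ = -5: algebraic multiplicity = 1, geometric multiplicity = 1
  λ = 4: algebraic multiplicity = 4, geometric multiplicity = 3

Determining the block sizes for each eigenvalue:
  λ = -5: one block (gm = 1), so the single block has size am = 1 → block sizes [1]
  λ = 4: 3 blocks summing to 4 forces exactly one block of size 2 and the rest size 1 → block sizes [2, 1, 1]

Assembling the blocks gives a Jordan form
J =
  [-5, 0, 0, 0, 0]
  [ 0, 4, 1, 0, 0]
  [ 0, 0, 4, 0, 0]
  [ 0, 0, 0, 4, 0]
  [ 0, 0, 0, 0, 4]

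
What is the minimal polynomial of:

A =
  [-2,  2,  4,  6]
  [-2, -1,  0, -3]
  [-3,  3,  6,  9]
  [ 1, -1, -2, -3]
x^3

The characteristic polynomial is χ_A(x) = x^4, so the eigenvalues are known. The minimal polynomial is
  m_A(x) = Π_λ (x − λ)^{k_λ}
where k_λ is the size of the *largest* Jordan block for λ (equivalently, the smallest k with (A − λI)^k v = 0 for every generalised eigenvector v of λ).

  λ = 0: largest Jordan block has size 3, contributing (x − 0)^3

So m_A(x) = x^3 = x^3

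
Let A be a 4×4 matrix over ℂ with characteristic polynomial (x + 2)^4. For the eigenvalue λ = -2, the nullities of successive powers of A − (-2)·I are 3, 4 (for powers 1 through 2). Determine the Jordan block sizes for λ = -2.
Block sizes for λ = -2: [2, 1, 1]

From the dimensions of kernels of powers, the number of Jordan blocks of size at least j is d_j − d_{j−1} where d_j = dim ker(N^j) (with d_0 = 0). Computing the differences gives [3, 1].
The number of blocks of size exactly k is (#blocks of size ≥ k) − (#blocks of size ≥ k + 1), so the partition is: 2 block(s) of size 1, 1 block(s) of size 2.
In nonincreasing order the block sizes are [2, 1, 1].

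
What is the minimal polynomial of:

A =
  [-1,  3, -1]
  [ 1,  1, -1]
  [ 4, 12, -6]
x^2 + 4*x + 4

The characteristic polynomial is χ_A(x) = (x + 2)^3, so the eigenvalues are known. The minimal polynomial is
  m_A(x) = Π_λ (x − λ)^{k_λ}
where k_λ is the size of the *largest* Jordan block for λ (equivalently, the smallest k with (A − λI)^k v = 0 for every generalised eigenvector v of λ).

  λ = -2: largest Jordan block has size 2, contributing (x + 2)^2

So m_A(x) = (x + 2)^2 = x^2 + 4*x + 4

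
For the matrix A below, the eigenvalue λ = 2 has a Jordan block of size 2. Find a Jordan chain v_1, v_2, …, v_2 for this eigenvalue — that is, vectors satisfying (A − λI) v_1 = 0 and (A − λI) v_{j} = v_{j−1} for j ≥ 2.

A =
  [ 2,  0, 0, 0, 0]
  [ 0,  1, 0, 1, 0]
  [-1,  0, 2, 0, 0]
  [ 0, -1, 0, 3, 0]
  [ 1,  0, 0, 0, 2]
A Jordan chain for λ = 2 of length 2:
v_1 = (0, 0, -1, 0, 1)ᵀ
v_2 = (1, 0, 0, 0, 0)ᵀ

Let N = A − (2)·I. We want v_2 with N^2 v_2 = 0 but N^1 v_2 ≠ 0; then v_{j-1} := N · v_j for j = 2, …, 2.

Pick v_2 = (1, 0, 0, 0, 0)ᵀ.
Then v_1 = N · v_2 = (0, 0, -1, 0, 1)ᵀ.

Sanity check: (A − (2)·I) v_1 = (0, 0, 0, 0, 0)ᵀ = 0. ✓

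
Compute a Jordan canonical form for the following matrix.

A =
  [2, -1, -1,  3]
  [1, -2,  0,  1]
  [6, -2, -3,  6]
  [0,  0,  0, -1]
J_3(-1) ⊕ J_1(-1)

The characteristic polynomial is
  det(x·I − A) = x^4 + 4*x^3 + 6*x^2 + 4*x + 1 = (x + 1)^4

Eigenvalues and multiplicities (the geometric multiplicity of λ is n − rank(A − λI), which equals the number of Jordan blocks for λ):
  λ = -1: algebraic multiplicity = 4, geometric multiplicity = 2

Determining the block sizes for each eigenvalue:
  λ = -1: with am = 4 and gm = 2, the partition is not yet determined (e.g. several partitions of 4 into 2 parts exist). Let N = A − (-1)·I. Computing rank(N^1) = 2, rank(N^2) = 1, rank(N^3) = 0; the number of blocks of size ≥ j is rank(N^{j−1}) − rank(N^j), giving [2, 1, 1]. So we have 1 block(s) of size 3, 1 block(s) of size 1 → block sizes [3, 1]

Assembling the blocks gives a Jordan form
J =
  [-1,  1,  0,  0]
  [ 0, -1,  1,  0]
  [ 0,  0, -1,  0]
  [ 0,  0,  0, -1]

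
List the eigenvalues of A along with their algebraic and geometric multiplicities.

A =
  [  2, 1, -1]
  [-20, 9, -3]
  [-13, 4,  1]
λ = 4: alg = 3, geom = 1

Step 1 — factor the characteristic polynomial to read off the algebraic multiplicities:
  χ_A(x) = (x - 4)^3

Step 2 — compute geometric multiplicities via the rank-nullity identity g(λ) = n − rank(A − λI):
  rank(A − (4)·I) = 2, so dim ker(A − (4)·I) = n − 2 = 1

Summary:
  λ = 4: algebraic multiplicity = 3, geometric multiplicity = 1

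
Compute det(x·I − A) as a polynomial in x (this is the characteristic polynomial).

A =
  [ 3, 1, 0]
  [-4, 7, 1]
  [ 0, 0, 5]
x^3 - 15*x^2 + 75*x - 125

Expanding det(x·I − A) (e.g. by cofactor expansion or by noting that A is similar to its Jordan form J, which has the same characteristic polynomial as A) gives
  χ_A(x) = x^3 - 15*x^2 + 75*x - 125
which factors as (x - 5)^3. The eigenvalues (with algebraic multiplicities) are λ = 5 with multiplicity 3.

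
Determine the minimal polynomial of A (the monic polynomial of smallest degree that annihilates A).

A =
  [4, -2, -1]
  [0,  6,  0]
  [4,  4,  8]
x^2 - 12*x + 36

The characteristic polynomial is χ_A(x) = (x - 6)^3, so the eigenvalues are known. The minimal polynomial is
  m_A(x) = Π_λ (x − λ)^{k_λ}
where k_λ is the size of the *largest* Jordan block for λ (equivalently, the smallest k with (A − λI)^k v = 0 for every generalised eigenvector v of λ).

  λ = 6: largest Jordan block has size 2, contributing (x − 6)^2

So m_A(x) = (x - 6)^2 = x^2 - 12*x + 36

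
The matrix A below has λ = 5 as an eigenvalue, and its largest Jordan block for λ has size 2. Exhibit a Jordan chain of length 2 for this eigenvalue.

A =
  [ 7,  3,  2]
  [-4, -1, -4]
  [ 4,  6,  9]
A Jordan chain for λ = 5 of length 2:
v_1 = (2, -4, 4)ᵀ
v_2 = (1, 0, 0)ᵀ

Let N = A − (5)·I. We want v_2 with N^2 v_2 = 0 but N^1 v_2 ≠ 0; then v_{j-1} := N · v_j for j = 2, …, 2.

Pick v_2 = (1, 0, 0)ᵀ.
Then v_1 = N · v_2 = (2, -4, 4)ᵀ.

Sanity check: (A − (5)·I) v_1 = (0, 0, 0)ᵀ = 0. ✓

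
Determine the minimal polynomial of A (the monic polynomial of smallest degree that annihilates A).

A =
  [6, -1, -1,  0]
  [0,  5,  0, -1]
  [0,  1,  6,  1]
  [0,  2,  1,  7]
x^3 - 18*x^2 + 108*x - 216

The characteristic polynomial is χ_A(x) = (x - 6)^4, so the eigenvalues are known. The minimal polynomial is
  m_A(x) = Π_λ (x − λ)^{k_λ}
where k_λ is the size of the *largest* Jordan block for λ (equivalently, the smallest k with (A − λI)^k v = 0 for every generalised eigenvector v of λ).

  λ = 6: largest Jordan block has size 3, contributing (x − 6)^3

So m_A(x) = (x - 6)^3 = x^3 - 18*x^2 + 108*x - 216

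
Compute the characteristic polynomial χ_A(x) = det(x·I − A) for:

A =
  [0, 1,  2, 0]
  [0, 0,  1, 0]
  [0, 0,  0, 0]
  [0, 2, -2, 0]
x^4

Expanding det(x·I − A) (e.g. by cofactor expansion or by noting that A is similar to its Jordan form J, which has the same characteristic polynomial as A) gives
  χ_A(x) = x^4
which factors as x^4. The eigenvalues (with algebraic multiplicities) are λ = 0 with multiplicity 4.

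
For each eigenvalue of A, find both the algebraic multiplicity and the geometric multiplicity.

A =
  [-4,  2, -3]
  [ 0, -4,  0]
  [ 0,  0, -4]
λ = -4: alg = 3, geom = 2

Step 1 — factor the characteristic polynomial to read off the algebraic multiplicities:
  χ_A(x) = (x + 4)^3

Step 2 — compute geometric multiplicities via the rank-nullity identity g(λ) = n − rank(A − λI):
  rank(A − (-4)·I) = 1, so dim ker(A − (-4)·I) = n − 1 = 2

Summary:
  λ = -4: algebraic multiplicity = 3, geometric multiplicity = 2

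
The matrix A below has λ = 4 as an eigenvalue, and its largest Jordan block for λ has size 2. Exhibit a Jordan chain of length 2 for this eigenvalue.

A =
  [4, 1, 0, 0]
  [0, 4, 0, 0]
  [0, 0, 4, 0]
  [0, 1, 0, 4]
A Jordan chain for λ = 4 of length 2:
v_1 = (1, 0, 0, 1)ᵀ
v_2 = (0, 1, 0, 0)ᵀ

Let N = A − (4)·I. We want v_2 with N^2 v_2 = 0 but N^1 v_2 ≠ 0; then v_{j-1} := N · v_j for j = 2, …, 2.

Pick v_2 = (0, 1, 0, 0)ᵀ.
Then v_1 = N · v_2 = (1, 0, 0, 1)ᵀ.

Sanity check: (A − (4)·I) v_1 = (0, 0, 0, 0)ᵀ = 0. ✓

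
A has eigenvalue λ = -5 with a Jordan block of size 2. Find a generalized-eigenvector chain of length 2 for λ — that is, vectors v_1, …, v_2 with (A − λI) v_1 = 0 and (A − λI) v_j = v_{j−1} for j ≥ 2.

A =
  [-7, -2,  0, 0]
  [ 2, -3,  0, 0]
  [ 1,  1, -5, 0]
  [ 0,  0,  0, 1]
A Jordan chain for λ = -5 of length 2:
v_1 = (-2, 2, 1, 0)ᵀ
v_2 = (1, 0, 0, 0)ᵀ

Let N = A − (-5)·I. We want v_2 with N^2 v_2 = 0 but N^1 v_2 ≠ 0; then v_{j-1} := N · v_j for j = 2, …, 2.

Pick v_2 = (1, 0, 0, 0)ᵀ.
Then v_1 = N · v_2 = (-2, 2, 1, 0)ᵀ.

Sanity check: (A − (-5)·I) v_1 = (0, 0, 0, 0)ᵀ = 0. ✓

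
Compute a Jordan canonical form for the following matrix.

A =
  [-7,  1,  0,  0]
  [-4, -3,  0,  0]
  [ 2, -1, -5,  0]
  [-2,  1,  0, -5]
J_2(-5) ⊕ J_1(-5) ⊕ J_1(-5)

The characteristic polynomial is
  det(x·I − A) = x^4 + 20*x^3 + 150*x^2 + 500*x + 625 = (x + 5)^4

Eigenvalues and multiplicities (the geometric multiplicity of λ is n − rank(A − λI), which equals the number of Jordan blocks for λ):
  λ = -5: algebraic multiplicity = 4, geometric multiplicity = 3

Determining the block sizes for each eigenvalue:
  λ = -5: 3 blocks summing to 4 forces exactly one block of size 2 and the rest size 1 → block sizes [2, 1, 1]

Assembling the blocks gives a Jordan form
J =
  [-5,  1,  0,  0]
  [ 0, -5,  0,  0]
  [ 0,  0, -5,  0]
  [ 0,  0,  0, -5]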